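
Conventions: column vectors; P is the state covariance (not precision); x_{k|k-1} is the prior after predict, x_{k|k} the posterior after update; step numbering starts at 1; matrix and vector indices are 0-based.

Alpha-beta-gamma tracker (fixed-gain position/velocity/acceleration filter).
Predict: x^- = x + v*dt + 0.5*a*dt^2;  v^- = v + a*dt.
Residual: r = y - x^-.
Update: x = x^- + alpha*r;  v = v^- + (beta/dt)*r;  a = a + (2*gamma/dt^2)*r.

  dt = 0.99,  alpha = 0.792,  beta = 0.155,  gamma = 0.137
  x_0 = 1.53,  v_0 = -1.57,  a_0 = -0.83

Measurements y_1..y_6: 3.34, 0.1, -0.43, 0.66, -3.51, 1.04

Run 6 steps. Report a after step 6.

a_post = 1.2720

step 1: x_pred=-0.4310  r=3.7710  x^+=2.5556  v^+=-1.8013  a^+=0.2242
step 2: x_pred=0.8822  r=-0.7822  x^+=0.2627  v^+=-1.7018  a^+=0.0056
step 3: x_pred=-1.4193  r=0.9893  x^+=-0.6358  v^+=-1.5414  a^+=0.2821
step 4: x_pred=-2.0235  r=2.6835  x^+=0.1018  v^+=-0.8419  a^+=1.0323
step 5: x_pred=-0.2258  r=-3.2842  x^+=-2.8269  v^+=-0.3341  a^+=0.1142
step 6: x_pred=-3.1017  r=4.1417  x^+=0.1785  v^+=0.4274  a^+=1.2720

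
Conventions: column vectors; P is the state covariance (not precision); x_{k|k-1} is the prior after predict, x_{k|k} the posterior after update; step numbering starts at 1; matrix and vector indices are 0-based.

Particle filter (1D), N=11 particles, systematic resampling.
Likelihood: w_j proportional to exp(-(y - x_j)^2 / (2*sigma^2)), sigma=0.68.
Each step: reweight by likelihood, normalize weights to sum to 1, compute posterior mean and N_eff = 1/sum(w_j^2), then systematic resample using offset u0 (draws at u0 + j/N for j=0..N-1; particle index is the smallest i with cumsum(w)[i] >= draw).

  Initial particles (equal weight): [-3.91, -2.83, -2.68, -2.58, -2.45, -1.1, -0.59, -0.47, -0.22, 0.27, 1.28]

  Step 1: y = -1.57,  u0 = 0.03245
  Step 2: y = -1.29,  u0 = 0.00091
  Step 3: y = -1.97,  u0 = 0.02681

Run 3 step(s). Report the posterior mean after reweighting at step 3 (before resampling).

step 1: w=[0.0010, 0.0644, 0.0946, 0.1190, 0.1553, 0.2825, 0.1270, 0.0969, 0.0500, 0.0092, 0.0001]  mean=-1.5669  Neff=6.2781  idx=[1, 2, 3, 4, 4, 5, 5, 5, 6, 7, 8]
step 2: w=[0.0151, 0.0244, 0.0326, 0.0459, 0.0459, 0.1893, 0.1893, 0.1893, 0.1159, 0.0951, 0.0571]  mean=-1.1677  Neff=7.1756  idx=[0, 3, 5, 5, 6, 6, 7, 7, 7, 8, 9]
step 3: w=[0.0992, 0.1720, 0.0973, 0.0973, 0.0973, 0.0973, 0.0973, 0.0973, 0.0973, 0.0281, 0.0194]  mean=-1.4772  Neff=9.3547  idx=[0, 1, 1, 2, 3, 4, 5, 6, 6, 7, 8]

post_mean = -1.4772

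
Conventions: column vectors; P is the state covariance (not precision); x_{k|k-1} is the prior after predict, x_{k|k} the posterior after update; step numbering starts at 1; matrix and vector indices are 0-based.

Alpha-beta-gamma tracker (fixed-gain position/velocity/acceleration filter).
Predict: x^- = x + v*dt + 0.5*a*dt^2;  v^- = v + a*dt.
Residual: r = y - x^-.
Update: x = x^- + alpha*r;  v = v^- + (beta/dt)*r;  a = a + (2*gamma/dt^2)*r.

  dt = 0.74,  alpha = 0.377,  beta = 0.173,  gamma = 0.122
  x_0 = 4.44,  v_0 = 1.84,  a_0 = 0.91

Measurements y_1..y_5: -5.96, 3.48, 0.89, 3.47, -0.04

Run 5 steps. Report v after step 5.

step 1: x_pred=6.0508  r=-12.0108  x^+=1.5227  v^+=-0.2945  a^+=-4.4418
step 2: x_pred=0.0886  r=3.3914  x^+=1.3672  v^+=-2.7886  a^+=-2.9306
step 3: x_pred=-1.4988  r=2.3888  x^+=-0.5982  v^+=-4.3988  a^+=-1.8662
step 4: x_pred=-4.3643  r=7.8343  x^+=-1.4108  v^+=-3.9482  a^+=1.6246
step 5: x_pred=-3.8876  r=3.8476  x^+=-2.4371  v^+=-1.8465  a^+=3.3390

v_post = -1.8465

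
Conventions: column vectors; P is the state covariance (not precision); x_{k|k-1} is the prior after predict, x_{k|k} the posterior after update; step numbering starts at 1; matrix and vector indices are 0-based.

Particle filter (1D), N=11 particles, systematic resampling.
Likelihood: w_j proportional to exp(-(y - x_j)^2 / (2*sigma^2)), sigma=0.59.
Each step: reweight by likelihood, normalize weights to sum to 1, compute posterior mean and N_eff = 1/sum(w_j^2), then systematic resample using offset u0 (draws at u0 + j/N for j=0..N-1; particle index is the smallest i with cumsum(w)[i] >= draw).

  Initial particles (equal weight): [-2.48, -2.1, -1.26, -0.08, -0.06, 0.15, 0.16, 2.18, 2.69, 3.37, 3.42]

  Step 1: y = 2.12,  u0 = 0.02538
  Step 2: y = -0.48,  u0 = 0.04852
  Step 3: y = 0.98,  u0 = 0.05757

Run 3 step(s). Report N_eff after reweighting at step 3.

N_eff = 11.0000

step 1: w=[0.0000, 0.0000, 0.0000, 0.0005, 0.0006, 0.0021, 0.0022, 0.5448, 0.3434, 0.0580, 0.0483]  mean=2.4730  Neff=2.3783  idx=[7, 7, 7, 7, 7, 7, 8, 8, 8, 8, 9]
step 2: w=[0.1651, 0.1651, 0.1651, 0.1651, 0.1651, 0.1651, 0.0023, 0.0023, 0.0023, 0.0023, 0.0000]  mean=2.1847  Neff=6.1115  idx=[0, 0, 1, 1, 2, 3, 3, 4, 4, 5, 5]
step 3: w=[0.0909, 0.0909, 0.0909, 0.0909, 0.0909, 0.0909, 0.0909, 0.0909, 0.0909, 0.0909, 0.0909]  mean=2.1800  Neff=11.0000  idx=[0, 1, 2, 3, 4, 5, 6, 7, 8, 9, 10]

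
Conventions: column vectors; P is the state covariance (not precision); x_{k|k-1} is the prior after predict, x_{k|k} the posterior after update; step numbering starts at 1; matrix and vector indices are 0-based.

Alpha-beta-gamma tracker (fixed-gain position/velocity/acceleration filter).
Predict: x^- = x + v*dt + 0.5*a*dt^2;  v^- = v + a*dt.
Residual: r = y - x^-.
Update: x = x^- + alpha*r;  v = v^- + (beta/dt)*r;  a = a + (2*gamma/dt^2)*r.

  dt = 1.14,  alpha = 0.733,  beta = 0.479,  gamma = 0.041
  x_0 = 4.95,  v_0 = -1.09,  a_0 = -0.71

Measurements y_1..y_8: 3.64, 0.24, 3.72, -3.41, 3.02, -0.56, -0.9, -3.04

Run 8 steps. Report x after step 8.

step 1: x_pred=3.2460  r=0.3940  x^+=3.5348  v^+=-1.7339  a^+=-0.6851
step 2: x_pred=1.1130  r=-0.8730  x^+=0.4731  v^+=-2.8817  a^+=-0.7402
step 3: x_pred=-3.2931  r=7.0131  x^+=1.8475  v^+=-0.7789  a^+=-0.2977
step 4: x_pred=0.7661  r=-4.1761  x^+=-2.2950  v^+=-2.8730  a^+=-0.5612
step 5: x_pred=-5.9349  r=8.9549  x^+=0.6291  v^+=0.2498  a^+=0.0038
step 6: x_pred=0.9163  r=-1.4763  x^+=-0.1658  v^+=-0.3662  a^+=-0.0894
step 7: x_pred=-0.6413  r=-0.2587  x^+=-0.8309  v^+=-0.5767  a^+=-0.1057
step 8: x_pred=-1.5571  r=-1.4829  x^+=-2.6441  v^+=-1.3203  a^+=-0.1992

x_post = -2.6441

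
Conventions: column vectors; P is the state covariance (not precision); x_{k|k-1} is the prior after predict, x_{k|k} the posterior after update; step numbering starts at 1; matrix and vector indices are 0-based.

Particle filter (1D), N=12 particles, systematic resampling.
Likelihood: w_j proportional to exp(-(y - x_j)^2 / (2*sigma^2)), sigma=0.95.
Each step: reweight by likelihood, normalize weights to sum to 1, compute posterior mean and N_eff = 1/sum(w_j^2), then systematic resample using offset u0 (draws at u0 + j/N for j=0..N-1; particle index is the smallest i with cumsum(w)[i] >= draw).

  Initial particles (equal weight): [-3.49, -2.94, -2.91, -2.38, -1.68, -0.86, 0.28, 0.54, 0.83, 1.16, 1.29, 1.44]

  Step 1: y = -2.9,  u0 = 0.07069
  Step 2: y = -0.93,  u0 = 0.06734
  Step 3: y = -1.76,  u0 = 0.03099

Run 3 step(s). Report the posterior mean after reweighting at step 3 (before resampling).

post_mean = -1.7672

step 1: w=[0.1950, 0.2363, 0.2365, 0.2036, 0.1037, 0.0236, 0.0009, 0.0003, 0.0001, 0.0000, 0.0000, 0.0000]  mean=-2.7419  Neff=4.9372  idx=[0, 0, 1, 1, 1, 2, 2, 2, 3, 3, 4, 5]
step 2: w=[0.0086, 0.0086, 0.0348, 0.0348, 0.0348, 0.0371, 0.0371, 0.0371, 0.1017, 0.1017, 0.2387, 0.3250]  mean=-1.8555  Neff=5.2304  idx=[3, 5, 8, 8, 9, 10, 10, 10, 11, 11, 11, 11]
step 3: w=[0.0519, 0.0539, 0.0907, 0.0907, 0.0907, 0.1118, 0.1118, 0.1118, 0.0716, 0.0716, 0.0716, 0.0716]  mean=-1.7672  Neff=11.3210  idx=[0, 2, 3, 3, 4, 5, 6, 7, 7, 8, 10, 11]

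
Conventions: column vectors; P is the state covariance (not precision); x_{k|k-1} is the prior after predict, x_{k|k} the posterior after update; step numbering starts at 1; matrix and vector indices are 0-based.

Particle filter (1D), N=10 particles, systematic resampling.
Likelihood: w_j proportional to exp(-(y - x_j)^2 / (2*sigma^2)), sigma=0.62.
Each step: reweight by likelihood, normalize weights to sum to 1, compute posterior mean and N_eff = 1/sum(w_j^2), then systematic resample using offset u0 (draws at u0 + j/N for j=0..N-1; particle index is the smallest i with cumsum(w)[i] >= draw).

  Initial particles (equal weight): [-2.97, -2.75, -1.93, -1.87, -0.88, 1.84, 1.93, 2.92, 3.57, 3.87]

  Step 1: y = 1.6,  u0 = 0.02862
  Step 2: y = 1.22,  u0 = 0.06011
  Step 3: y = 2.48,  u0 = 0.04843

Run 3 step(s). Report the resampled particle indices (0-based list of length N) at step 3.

resampled_idx = [0, 1, 2, 3, 4, 5, 6, 7, 8, 9]

step 1: w=[0.0000, 0.0000, 0.0000, 0.0000, 0.0002, 0.4864, 0.4550, 0.0544, 0.0034, 0.0006]  mean=1.9463  Neff=2.2390  idx=[5, 5, 5, 5, 5, 6, 6, 6, 6, 6]
step 2: w=[0.1078, 0.1078, 0.1078, 0.1078, 0.1078, 0.0922, 0.0922, 0.0922, 0.0922, 0.0922]  mean=1.8815  Neff=9.9400  idx=[0, 1, 2, 3, 4, 5, 6, 7, 8, 9]
step 3: w=[0.0930, 0.0930, 0.0930, 0.0930, 0.0930, 0.1070, 0.1070, 0.1070, 0.1070, 0.1070]  mean=1.8881  Neff=9.9519  idx=[0, 1, 2, 3, 4, 5, 6, 7, 8, 9]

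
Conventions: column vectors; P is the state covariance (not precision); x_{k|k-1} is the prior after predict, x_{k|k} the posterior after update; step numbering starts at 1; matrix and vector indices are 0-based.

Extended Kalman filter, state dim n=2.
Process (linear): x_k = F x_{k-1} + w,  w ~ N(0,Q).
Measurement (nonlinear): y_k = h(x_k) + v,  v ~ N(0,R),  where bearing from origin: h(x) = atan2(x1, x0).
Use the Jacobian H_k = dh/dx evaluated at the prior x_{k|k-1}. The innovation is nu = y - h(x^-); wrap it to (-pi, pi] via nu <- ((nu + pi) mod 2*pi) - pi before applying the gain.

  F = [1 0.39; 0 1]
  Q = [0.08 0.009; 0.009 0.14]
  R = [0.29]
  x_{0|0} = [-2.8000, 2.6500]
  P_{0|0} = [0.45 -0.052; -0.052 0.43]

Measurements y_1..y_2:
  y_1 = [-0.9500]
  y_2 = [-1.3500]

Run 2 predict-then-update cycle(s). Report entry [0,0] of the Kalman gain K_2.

step 1: x^-=[-1.7665, 2.6500]  P^-=[0.5548 0.1247; 0.1247 0.5700]  H_jac=[-0.2613 -0.1742]  S=[0.3565]  K=[-0.4675; -0.3698]  nu=[-3.1088]  x^+=[-0.3131, 3.7997]  P^+=[0.4769 0.0631; 0.0631 0.5212]
step 2: x^-=[1.1688, 3.7997]  P^-=[0.6854 0.2753; 0.2753 0.6612]  H_jac=[-0.2404 0.0740]  S=[0.3234]  K=[-0.4465; -0.0535]  nu=[-2.6224]  x^+=[2.3397, 3.9400]  P^+=[0.6209 0.2676; 0.2676 0.6603]

K[0,0] = -0.4465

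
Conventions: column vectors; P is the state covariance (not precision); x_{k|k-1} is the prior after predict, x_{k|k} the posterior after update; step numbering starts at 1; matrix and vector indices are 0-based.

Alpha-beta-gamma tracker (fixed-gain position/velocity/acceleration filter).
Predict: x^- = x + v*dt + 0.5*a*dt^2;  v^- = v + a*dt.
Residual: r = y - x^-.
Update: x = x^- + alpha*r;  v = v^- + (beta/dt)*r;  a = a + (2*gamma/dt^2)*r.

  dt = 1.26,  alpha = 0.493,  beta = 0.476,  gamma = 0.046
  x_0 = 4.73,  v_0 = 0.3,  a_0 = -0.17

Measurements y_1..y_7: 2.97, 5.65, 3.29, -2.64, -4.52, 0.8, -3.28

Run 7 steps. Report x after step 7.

x_post = -4.1943

step 1: x_pred=4.9731  r=-2.0031  x^+=3.9855  v^+=-0.6709  a^+=-0.2861
step 2: x_pred=2.9131  r=2.7369  x^+=4.2624  v^+=0.0026  a^+=-0.1275
step 3: x_pred=4.1644  r=-0.8744  x^+=3.7333  v^+=-0.4884  a^+=-0.1781
step 4: x_pred=2.9766  r=-5.6166  x^+=0.2076  v^+=-2.8347  a^+=-0.5036
step 5: x_pred=-3.7639  r=-0.7561  x^+=-4.1366  v^+=-3.7549  a^+=-0.5474
step 6: x_pred=-9.3024  r=10.1024  x^+=-4.3219  v^+=-0.6282  a^+=0.0380
step 7: x_pred=-5.0833  r=1.8033  x^+=-4.1943  v^+=0.1009  a^+=0.1425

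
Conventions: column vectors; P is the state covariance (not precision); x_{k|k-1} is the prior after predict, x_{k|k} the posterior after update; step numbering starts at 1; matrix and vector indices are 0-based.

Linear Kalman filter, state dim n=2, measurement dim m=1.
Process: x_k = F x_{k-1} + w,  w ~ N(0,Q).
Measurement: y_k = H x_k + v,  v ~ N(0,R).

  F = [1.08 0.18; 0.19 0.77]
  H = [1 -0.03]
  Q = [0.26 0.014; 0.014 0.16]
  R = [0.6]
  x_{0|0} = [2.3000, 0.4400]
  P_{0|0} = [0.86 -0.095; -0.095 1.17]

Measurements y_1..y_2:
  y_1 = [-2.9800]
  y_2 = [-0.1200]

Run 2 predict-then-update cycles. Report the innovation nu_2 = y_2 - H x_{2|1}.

step 1: x^-=[2.5632, 0.7758]  P^-=[1.2641 0.2704; 0.2704 0.8569]  S=[1.8486]  K=[0.6794; 0.1324]  nu=[-5.5199]  x^+=[-1.1871, 0.0452]  P^+=[0.4108 0.1041; 0.1041 0.8246]
step 2: x^-=[-1.2739, -0.1907]  P^-=[0.8063 0.3027; 0.3027 0.6942]  S=[1.3888]  K=[0.5741; 0.2030]  nu=[1.1482]  x^+=[-0.6148, 0.0423]  P^+=[0.3487 0.1409; 0.1409 0.6370]

innov = [1.1482]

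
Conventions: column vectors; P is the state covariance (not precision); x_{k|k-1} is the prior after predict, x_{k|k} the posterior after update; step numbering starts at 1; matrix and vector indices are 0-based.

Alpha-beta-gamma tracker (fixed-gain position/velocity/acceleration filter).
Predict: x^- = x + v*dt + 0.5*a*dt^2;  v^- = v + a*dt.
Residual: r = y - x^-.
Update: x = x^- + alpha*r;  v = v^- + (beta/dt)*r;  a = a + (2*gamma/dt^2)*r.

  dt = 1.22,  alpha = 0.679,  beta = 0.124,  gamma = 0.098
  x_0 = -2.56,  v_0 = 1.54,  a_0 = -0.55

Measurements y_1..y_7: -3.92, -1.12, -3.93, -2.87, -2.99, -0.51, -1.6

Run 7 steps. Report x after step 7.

step 1: x_pred=-1.0905  r=-2.8295  x^+=-3.0117  v^+=0.5814  a^+=-0.9226
step 2: x_pred=-2.9890  r=1.8690  x^+=-1.7200  v^+=-0.3542  a^+=-0.6765
step 3: x_pred=-2.6555  r=-1.2745  x^+=-3.5209  v^+=-1.3090  a^+=-0.8443
step 4: x_pred=-5.7463  r=2.8763  x^+=-3.7933  v^+=-2.0468  a^+=-0.4656
step 5: x_pred=-6.6368  r=3.6468  x^+=-4.1606  v^+=-2.2441  a^+=0.0147
step 6: x_pred=-6.8875  r=6.3775  x^+=-2.5572  v^+=-1.5780  a^+=0.8545
step 7: x_pred=-3.8464  r=2.2464  x^+=-2.3211  v^+=-0.3072  a^+=1.1503

x_post = -2.3211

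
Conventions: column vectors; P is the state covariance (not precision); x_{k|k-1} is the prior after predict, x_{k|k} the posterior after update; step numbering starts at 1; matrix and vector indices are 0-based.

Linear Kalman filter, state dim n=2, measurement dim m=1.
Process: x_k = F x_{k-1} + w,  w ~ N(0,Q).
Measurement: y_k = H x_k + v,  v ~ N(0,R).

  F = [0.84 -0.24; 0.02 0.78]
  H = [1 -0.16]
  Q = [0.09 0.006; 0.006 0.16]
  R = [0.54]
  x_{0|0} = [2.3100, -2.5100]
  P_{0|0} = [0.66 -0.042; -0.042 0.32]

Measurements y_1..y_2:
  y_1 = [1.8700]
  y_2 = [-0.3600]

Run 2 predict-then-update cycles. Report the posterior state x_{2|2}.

x_post = [1.1571, -1.0111]

step 1: x^-=[2.5428, -1.9116]  P^-=[0.5911 -0.0701; -0.0701 0.3536]  S=[1.1626]  K=[0.5181; -0.1090]  nu=[-0.9787]  x^+=[2.0358, -1.8049]  P^+=[0.2790 -0.0045; -0.0045 0.3398]
step 2: x^-=[2.1432, -1.3671]  P^-=[0.3083 -0.0558; -0.0558 0.3667]  S=[0.8755]  K=[0.3623; -0.1308]  nu=[-2.7220]  x^+=[1.1571, -1.0111]  P^+=[0.1933 -0.0144; -0.0144 0.3517]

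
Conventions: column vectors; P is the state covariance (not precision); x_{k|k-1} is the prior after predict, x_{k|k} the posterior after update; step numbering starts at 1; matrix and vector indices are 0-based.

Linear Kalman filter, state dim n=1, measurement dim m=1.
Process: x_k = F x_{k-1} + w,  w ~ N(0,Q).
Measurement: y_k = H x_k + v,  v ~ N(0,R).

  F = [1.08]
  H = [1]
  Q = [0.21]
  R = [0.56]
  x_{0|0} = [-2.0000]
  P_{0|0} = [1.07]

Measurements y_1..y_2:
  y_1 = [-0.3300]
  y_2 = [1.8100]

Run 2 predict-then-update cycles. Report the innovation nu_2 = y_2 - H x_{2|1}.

innov = [2.7148]

step 1: x^-=[-2.1600]  P^-=[1.4580]  S=[2.0180]  K=[0.7225]  nu=[1.8300]  x^+=[-0.8378]  P^+=[0.4046]
step 2: x^-=[-0.9048]  P^-=[0.6819]  S=[1.2419]  K=[0.5491]  nu=[2.7148]  x^+=[0.5858]  P^+=[0.3075]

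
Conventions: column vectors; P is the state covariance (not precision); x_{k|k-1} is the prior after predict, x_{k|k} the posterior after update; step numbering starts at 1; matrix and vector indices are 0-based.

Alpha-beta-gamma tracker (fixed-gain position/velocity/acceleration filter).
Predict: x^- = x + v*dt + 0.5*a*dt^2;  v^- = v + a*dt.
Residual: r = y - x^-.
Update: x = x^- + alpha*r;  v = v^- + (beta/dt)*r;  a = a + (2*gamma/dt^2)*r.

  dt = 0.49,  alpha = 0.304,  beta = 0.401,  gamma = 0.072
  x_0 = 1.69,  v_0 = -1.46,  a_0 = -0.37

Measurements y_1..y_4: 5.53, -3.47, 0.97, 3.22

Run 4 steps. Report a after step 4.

step 1: x_pred=0.9302  r=4.5998  x^+=2.3285  v^+=2.1230  a^+=2.3887
step 2: x_pred=3.6556  r=-7.1256  x^+=1.4894  v^+=-2.5378  a^+=-1.8848
step 3: x_pred=0.0196  r=0.9504  x^+=0.3085  v^+=-2.6836  a^+=-1.3148
step 4: x_pred=-1.1643  r=4.3843  x^+=0.1685  v^+=0.2601  a^+=1.3147

a_post = 1.3147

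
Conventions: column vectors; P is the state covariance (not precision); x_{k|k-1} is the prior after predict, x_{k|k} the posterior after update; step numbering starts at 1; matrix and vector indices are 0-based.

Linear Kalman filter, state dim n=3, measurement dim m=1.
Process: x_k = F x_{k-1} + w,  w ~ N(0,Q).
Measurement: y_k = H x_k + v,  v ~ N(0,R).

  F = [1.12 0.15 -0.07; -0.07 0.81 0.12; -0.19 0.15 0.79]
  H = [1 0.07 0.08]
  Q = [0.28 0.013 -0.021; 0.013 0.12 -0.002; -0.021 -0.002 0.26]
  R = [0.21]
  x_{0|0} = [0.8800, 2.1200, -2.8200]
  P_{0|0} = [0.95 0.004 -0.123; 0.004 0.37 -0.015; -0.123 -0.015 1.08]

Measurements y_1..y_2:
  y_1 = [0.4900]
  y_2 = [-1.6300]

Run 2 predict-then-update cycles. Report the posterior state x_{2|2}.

x_post = [-0.8345, 0.6916, -1.0244]

step 1: x^-=[1.5010, 1.3172, -2.0770]  P^-=[1.5062 -0.0386 -0.3861; -0.0386 0.3817 0.1571; -0.3861 0.1571 1.0098]  S=[1.6592]  K=[0.8876; 0.0004; -0.1774]  nu=[-0.9370]  x^+=[0.6693, 1.3168, -1.9108]  P^+=[0.1991 -0.0392 -0.1249; -0.0392 0.3817 0.1572; -0.1249 0.1572 0.9576]
step 2: x^-=[1.0809, 0.7905, -1.4392]  P^-=[0.5462 -0.0229 -0.2084; -0.0229 0.4223 0.2574; -0.2084 0.2574 0.9504]  S=[0.7307]  K=[0.7225; 0.0373; -0.1565]  nu=[-2.6511]  x^+=[-0.8345, 0.6916, -1.0244]  P^+=[0.1648 -0.0426 -0.1258; -0.0426 0.4213 0.2617; -0.1258 0.2617 0.9325]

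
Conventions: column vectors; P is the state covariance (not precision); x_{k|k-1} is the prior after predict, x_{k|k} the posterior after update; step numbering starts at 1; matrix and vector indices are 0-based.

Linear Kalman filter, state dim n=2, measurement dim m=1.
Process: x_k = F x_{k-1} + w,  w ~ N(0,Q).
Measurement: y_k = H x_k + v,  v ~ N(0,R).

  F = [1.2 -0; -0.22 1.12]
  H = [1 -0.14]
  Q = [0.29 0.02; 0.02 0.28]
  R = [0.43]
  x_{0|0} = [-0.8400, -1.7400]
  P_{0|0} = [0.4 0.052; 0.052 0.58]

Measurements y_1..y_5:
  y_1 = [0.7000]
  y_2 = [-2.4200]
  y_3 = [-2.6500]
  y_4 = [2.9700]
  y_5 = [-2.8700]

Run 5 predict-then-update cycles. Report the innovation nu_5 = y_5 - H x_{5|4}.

step 1: x^-=[-1.0080, -1.7640]  P^-=[0.8660 -0.0157; -0.0157 1.0013]  S=[1.3200]  K=[0.6577; -0.1181]  nu=[1.4610]  x^+=[-0.0471, -1.9365]  P^+=[0.2950 0.0868; 0.0868 0.9829]
step 2: x^-=[-0.0565, -2.1586]  P^-=[0.7148 0.0588; 0.0588 1.4844]  S=[1.1574]  K=[0.6104; -0.1287]  nu=[-2.6657]  x^+=[-1.6838, -1.8154]  P^+=[0.2835 0.1498; 0.1498 1.4652]
step 3: x^-=[-2.0205, -1.6628]  P^-=[0.6982 0.1465; 0.1465 2.0579]  S=[1.1275]  K=[0.6010; -0.1256]  nu=[-0.8623]  x^+=[-2.5388, -1.5545]  P^+=[0.2909 0.2316; 0.2316 2.0401]
step 4: x^-=[-3.0465, -1.1825]  P^-=[0.7089 0.2545; 0.2545 2.7390]  S=[1.1213]  K=[0.6004; -0.1150]  nu=[5.8510]  x^+=[0.4664, -1.8556]  P^+=[0.3046 0.3319; 0.3319 2.7242]
step 5: x^-=[0.5597, -2.1809]  P^-=[0.7287 0.3857; 0.3857 3.5484]  S=[1.1202]  K=[0.6023; -0.0992]  nu=[-3.7350]  x^+=[-1.6898, -1.8104]  P^+=[0.3223 0.4526; 0.4526 3.5374]

innov = [-3.7350]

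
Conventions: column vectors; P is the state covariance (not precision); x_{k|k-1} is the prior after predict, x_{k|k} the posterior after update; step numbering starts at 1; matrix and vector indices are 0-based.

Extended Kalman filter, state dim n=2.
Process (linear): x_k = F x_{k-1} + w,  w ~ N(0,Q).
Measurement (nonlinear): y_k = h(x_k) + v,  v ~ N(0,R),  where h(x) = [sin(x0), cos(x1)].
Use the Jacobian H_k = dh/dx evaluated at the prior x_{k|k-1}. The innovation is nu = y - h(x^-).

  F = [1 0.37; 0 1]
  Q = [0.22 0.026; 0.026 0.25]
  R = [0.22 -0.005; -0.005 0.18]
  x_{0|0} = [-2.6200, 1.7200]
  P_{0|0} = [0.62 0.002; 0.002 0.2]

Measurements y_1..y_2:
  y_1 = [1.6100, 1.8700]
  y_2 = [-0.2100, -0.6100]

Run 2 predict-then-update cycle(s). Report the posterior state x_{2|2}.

x_post = [-3.8307, 0.7705]

step 1: x^-=[-1.9836, 1.7200]  P^-=[0.8689 0.1020; 0.1020 0.4500]  H_jac=[-0.4012 0.0000; 0.0000 -0.9889]  S=[0.3598 0.0355; 0.0355 0.6201]  K=[-0.9580 -0.1079; -0.0432 -0.7152]  nu=[2.5260, 2.0187]  x^+=[-4.6214, 0.1671]  P^+=[0.5240 0.0148; 0.0148 0.1300]
step 2: x^-=[-4.5596, 0.1671]  P^-=[0.7728 0.0889; 0.0889 0.3800]  H_jac=[-0.1522 0.0000; 0.0000 -0.1663]  S=[0.2379 -0.0028; -0.0028 0.1905]  K=[-0.4954 -0.0847; -0.0607 -0.3325]  nu=[-1.1983, -1.5961]  x^+=[-3.8307, 0.7705]  P^+=[0.7132 0.0768; 0.0768 0.3581]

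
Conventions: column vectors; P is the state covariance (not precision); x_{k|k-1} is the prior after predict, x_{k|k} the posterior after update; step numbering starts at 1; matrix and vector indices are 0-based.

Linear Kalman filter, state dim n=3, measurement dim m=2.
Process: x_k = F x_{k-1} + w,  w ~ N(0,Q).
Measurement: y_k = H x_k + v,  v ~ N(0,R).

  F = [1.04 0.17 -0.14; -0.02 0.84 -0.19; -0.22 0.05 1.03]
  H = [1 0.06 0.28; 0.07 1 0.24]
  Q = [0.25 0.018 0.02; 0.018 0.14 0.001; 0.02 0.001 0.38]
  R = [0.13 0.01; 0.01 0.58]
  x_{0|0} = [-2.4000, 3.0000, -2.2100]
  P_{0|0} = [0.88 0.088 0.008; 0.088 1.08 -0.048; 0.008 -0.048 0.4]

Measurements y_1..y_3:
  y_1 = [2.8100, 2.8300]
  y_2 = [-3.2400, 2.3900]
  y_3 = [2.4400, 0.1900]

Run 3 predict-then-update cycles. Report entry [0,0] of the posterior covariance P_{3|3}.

step 1: x^-=[-1.6766, 2.9879, -1.5983]  P^-=[1.2719 0.2468 -0.2278; 0.2468 0.9293 -0.0853; -0.2278 -0.0853 0.8391]  S=[1.3702 0.3747; 0.3747 1.5498]  K=[0.9026 -0.0368; 0.0428 0.5872; -0.0173 0.0688]  nu=[4.7549, 0.3431]  x^+=[2.6024, 3.3927, -1.6571]  P^+=[0.1785 0.0294 -0.2260; 0.0294 0.3736 -0.1442; -0.2260 -0.1442 0.8323]
step 2: x^-=[3.5153, 3.1127, -2.1097]  P^-=[0.5532 0.1810 -0.4105; 0.1810 0.4770 -0.2790; -0.4105 -0.2790 1.3595]  S=[0.5740 0.1617; 0.1617 1.0156]  K=[0.7840 -0.0055; 0.1170 0.3976; -0.0903 0.0326]  nu=[-6.3513, -0.4624]  x^+=[-1.4619, 2.1855, -1.5510]  P^+=[0.2017 0.0802 -0.3739; 0.0802 0.2936 -0.2809; -0.3739 -0.2809 1.3546]
step 3: x^-=[-0.9317, 2.1598, -1.1666]  P^-=[0.6538 0.2765 -0.6771; 0.2765 0.4803 -0.5141; -0.6771 -0.5141 1.9664]  S=[0.5765 0.1673; 0.1673 0.9459]  K=[0.8276 0.0226; 0.1734 0.3671; -0.2587 -0.0490]  nu=[3.5687, -1.6246]  x^+=[1.9850, 2.1823, -2.0102]  P^+=[0.2523 0.1345 -0.5448; 0.1345 0.3142 -0.4540; -0.5448 -0.4540 1.9213]

P_post[0,0] = 0.2523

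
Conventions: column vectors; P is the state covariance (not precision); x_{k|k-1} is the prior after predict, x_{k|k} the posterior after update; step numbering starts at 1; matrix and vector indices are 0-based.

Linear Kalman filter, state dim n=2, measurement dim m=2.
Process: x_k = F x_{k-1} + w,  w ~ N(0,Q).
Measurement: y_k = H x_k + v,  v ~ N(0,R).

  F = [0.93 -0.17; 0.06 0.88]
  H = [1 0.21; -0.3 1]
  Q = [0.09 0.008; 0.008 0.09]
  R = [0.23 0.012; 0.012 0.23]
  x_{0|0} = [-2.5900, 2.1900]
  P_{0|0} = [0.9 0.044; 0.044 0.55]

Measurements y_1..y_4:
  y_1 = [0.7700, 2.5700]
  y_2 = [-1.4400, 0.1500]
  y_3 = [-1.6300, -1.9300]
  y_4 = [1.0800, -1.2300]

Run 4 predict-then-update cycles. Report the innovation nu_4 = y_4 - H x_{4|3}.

innov = [2.0785, -0.9243]

step 1: x^-=[-2.7810, 1.7718]  P^-=[0.8704 0.0115; 0.0115 0.5238]  S=[1.1283 -0.1283; -0.1283 0.8252]  K=[0.7524 -0.1855; 0.1826 0.6590]  nu=[3.1789, -0.0361]  x^+=[-0.3823, 2.3286]  P^+=[0.1674 0.0166; 0.0166 0.1587]
step 2: x^-=[-0.7514, 2.0262]  P^-=[0.2341 0.0070; 0.0070 0.2153]  S=[0.4765 -0.0065; -0.0065 0.4621]  K=[0.4926 -0.1299; 0.1158 0.4629]  nu=[-1.1141, -2.1017]  x^+=[-1.0271, 0.9243]  P^+=[0.1098 0.0090; 0.0090 0.1105]
step 3: x^-=[-1.1124, 0.7518]  P^-=[0.1854 0.0048; 0.0048 0.1770]  S=[0.4252 -0.0019; -0.0019 0.4207]  K=[0.4378 -0.1187; 0.1007 0.4176]  nu=[-0.6755, -3.0155]  x^+=[-1.0503, -0.5754]  P^+=[0.0977 0.0073; 0.0073 0.0994]
step 4: x^-=[-0.8789, -0.5694]  P^-=[0.1751 0.0045; 0.0045 0.1681]  S=[0.4144 -0.0010; -0.0010 0.4112]  K=[0.4245 -0.1158; 0.0970 0.4058]  nu=[2.0785, -0.9243]  x^+=[0.1105, -0.7429]  P^+=[0.0948 0.0069; 0.0069 0.0966]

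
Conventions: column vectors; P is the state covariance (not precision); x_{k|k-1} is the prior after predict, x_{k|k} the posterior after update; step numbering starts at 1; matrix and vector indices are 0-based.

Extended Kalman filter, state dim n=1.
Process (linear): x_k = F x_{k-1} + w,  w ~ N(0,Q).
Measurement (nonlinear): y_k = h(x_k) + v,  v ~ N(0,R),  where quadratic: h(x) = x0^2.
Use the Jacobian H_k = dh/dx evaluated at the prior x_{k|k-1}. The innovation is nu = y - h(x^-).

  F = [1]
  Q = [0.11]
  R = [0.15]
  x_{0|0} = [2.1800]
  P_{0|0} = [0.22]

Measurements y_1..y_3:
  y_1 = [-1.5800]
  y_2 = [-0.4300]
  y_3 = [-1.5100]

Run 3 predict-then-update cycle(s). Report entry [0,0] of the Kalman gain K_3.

K[0,0] = 0.4653

step 1: x^-=[2.1800]  P^-=[0.3300]  H_jac=[4.3600]  S=[6.4232]  K=[0.2240]  nu=[-6.3324]  x^+=[0.7615]  P^+=[0.0077]
step 2: x^-=[0.7615]  P^-=[0.1177]  H_jac=[1.5231]  S=[0.4230]  K=[0.4238]  nu=[-1.0099]  x^+=[0.3336]  P^+=[0.0417]
step 3: x^-=[0.3336]  P^-=[0.1517]  H_jac=[0.6671]  S=[0.2175]  K=[0.4653]  nu=[-1.6213]  x^+=[-0.4209]  P^+=[0.1046]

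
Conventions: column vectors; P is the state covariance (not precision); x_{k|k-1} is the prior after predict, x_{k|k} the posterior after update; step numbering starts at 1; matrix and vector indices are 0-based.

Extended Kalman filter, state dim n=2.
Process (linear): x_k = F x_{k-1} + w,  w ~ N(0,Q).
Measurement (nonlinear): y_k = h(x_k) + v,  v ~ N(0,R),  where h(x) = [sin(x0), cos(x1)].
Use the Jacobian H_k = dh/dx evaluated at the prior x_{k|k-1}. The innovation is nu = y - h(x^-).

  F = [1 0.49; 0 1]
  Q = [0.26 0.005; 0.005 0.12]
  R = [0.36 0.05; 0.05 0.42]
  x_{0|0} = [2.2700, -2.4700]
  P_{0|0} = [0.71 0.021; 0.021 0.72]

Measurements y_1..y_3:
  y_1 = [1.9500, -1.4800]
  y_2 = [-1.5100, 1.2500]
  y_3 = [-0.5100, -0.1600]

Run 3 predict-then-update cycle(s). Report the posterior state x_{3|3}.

step 1: x^-=[1.0597, -2.4700]  P^-=[1.1635 0.3788; 0.3788 0.8400]  H_jac=[0.4891 0.0000; 0.0000 0.6222]  S=[0.6384 0.1653; 0.1653 0.7452]  K=[0.8589 0.1258; 0.1153 0.6758]  nu=[1.0778, -0.6972]  x^+=[1.8977, -2.8169]  P^+=[0.6450 0.1539; 0.1539 0.4654]
step 2: x^-=[0.5175, -2.8169]  P^-=[1.1676 0.3870; 0.3870 0.5854]  H_jac=[0.8691 0.0000; 0.0000 0.3190]  S=[1.2419 0.1573; 0.1573 0.4796]  K=[0.8185 -0.0110; 0.2311 0.3136]  nu=[-2.0047, 2.1978]  x^+=[-1.1476, -2.5909]  P^+=[0.3384 0.1138; 0.1138 0.4491]
step 3: x^-=[-2.4171, -2.5909]  P^-=[0.8177 0.3388; 0.3388 0.5691]  H_jac=[-0.7489 0.0000; 0.0000 0.5233]  S=[0.8186 -0.0828; -0.0828 0.5758]  K=[-0.7275 0.2033; -0.2615 0.4796]  nu=[0.1527, 0.6922]  x^+=[-2.3875, -2.2989]  P^+=[0.3362 0.0937; 0.0937 0.3600]

x_post = [-2.3875, -2.2989]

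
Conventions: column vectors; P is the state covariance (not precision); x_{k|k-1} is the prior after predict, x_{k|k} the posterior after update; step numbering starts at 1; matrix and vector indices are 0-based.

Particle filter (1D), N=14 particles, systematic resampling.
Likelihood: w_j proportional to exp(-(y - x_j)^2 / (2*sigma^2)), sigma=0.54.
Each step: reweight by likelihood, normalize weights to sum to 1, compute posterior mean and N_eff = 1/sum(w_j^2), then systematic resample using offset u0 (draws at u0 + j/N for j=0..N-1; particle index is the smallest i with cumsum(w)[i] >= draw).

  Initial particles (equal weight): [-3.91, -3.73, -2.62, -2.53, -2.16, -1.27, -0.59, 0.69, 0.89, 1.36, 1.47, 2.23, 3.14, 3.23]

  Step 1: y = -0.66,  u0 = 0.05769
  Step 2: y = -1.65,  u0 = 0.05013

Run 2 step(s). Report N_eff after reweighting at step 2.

step 1: w=[0.0000, 0.0000, 0.0009, 0.0015, 0.0131, 0.3289, 0.6173, 0.0274, 0.0101, 0.0006, 0.0003, 0.0000, 0.0000, 0.0000]  mean=-0.7874  Neff=2.0399  idx=[5, 5, 5, 5, 5, 6, 6, 6, 6, 6, 6, 6, 6, 7]
step 2: w=[0.1540, 0.1540, 0.1540, 0.1540, 0.1540, 0.0287, 0.0287, 0.0287, 0.0287, 0.0287, 0.0287, 0.0287, 0.0287, 0.0000]  mean=-1.1137  Neff=7.9860  idx=[0, 0, 1, 1, 2, 2, 3, 3, 4, 4, 4, 7, 9, 12]

N_eff = 7.9860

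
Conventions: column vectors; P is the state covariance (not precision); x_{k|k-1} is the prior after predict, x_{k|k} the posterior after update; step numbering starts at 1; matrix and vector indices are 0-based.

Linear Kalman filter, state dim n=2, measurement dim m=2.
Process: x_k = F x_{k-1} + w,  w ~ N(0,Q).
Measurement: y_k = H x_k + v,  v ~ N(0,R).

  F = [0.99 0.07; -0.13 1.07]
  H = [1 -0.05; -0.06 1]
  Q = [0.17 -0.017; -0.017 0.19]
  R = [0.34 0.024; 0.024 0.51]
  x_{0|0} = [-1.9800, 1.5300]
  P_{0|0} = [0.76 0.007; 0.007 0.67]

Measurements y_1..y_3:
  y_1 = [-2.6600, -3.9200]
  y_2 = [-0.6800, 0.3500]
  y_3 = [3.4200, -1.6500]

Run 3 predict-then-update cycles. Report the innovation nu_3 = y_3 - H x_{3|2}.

step 1: x^-=[-1.8531, 1.8945]  P^-=[0.9191 -0.0573; -0.0573 0.9680]  S=[1.2673 -0.1370; -0.1370 1.4882]  K=[0.7266 -0.0087; -0.0130 0.6516]  nu=[-0.7122, -5.9257]  x^+=[-2.3193, -1.9573]  P^+=[0.2482 0.0279; 0.0279 0.3337]
step 2: x^-=[-2.4331, -1.7928]  P^-=[0.4188 0.0054; 0.0054 0.5684]  S=[0.7597 -0.0242; -0.0242 1.0793]  K=[0.5507 -0.0060; -0.0136 0.5261]  nu=[1.6634, 1.9968]  x^+=[-1.5289, -0.7650]  P^+=[0.1882 0.0215; 0.0215 0.2693]
step 3: x^-=[-1.5672, -0.6198]  P^-=[0.3587 0.0015; 0.0015 0.4955]  S=[0.6998 -0.0208; -0.0208 1.0066]  K=[0.5122 -0.0093; -0.0187 0.4918]  nu=[4.9562, -1.1243]  x^+=[0.9820, -1.2651]  P^+=[0.1748 0.0180; 0.0180 0.2514]

innov = [4.9562, -1.1243]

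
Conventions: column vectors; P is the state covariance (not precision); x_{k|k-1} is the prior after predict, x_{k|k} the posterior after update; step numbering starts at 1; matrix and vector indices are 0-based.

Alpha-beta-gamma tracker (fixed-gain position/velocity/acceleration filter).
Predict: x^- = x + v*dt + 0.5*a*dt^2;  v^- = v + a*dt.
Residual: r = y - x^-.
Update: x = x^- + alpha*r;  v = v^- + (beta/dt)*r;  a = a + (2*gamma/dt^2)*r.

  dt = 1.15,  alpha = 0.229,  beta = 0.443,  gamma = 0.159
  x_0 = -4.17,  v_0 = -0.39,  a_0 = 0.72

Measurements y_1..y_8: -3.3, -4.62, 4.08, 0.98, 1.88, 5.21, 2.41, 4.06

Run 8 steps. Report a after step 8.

step 1: x_pred=-4.1424  r=0.8424  x^+=-3.9495  v^+=0.7625  a^+=0.9226
step 2: x_pred=-2.4626  r=-2.1574  x^+=-2.9566  v^+=0.9924  a^+=0.4038
step 3: x_pred=-1.5484  r=5.6284  x^+=-0.2595  v^+=3.6249  a^+=1.7572
step 4: x_pred=5.0711  r=-4.0911  x^+=4.1342  v^+=4.0697  a^+=0.7735
step 5: x_pred=9.3258  r=-7.4458  x^+=7.6207  v^+=2.0909  a^+=-1.0169
step 6: x_pred=9.3528  r=-4.1428  x^+=8.4041  v^+=-0.6744  a^+=-2.0131
step 7: x_pred=6.2974  r=-3.8874  x^+=5.4072  v^+=-4.4869  a^+=-2.9478
step 8: x_pred=-1.7020  r=5.7620  x^+=-0.3825  v^+=-5.6573  a^+=-1.5623

a_post = -1.5623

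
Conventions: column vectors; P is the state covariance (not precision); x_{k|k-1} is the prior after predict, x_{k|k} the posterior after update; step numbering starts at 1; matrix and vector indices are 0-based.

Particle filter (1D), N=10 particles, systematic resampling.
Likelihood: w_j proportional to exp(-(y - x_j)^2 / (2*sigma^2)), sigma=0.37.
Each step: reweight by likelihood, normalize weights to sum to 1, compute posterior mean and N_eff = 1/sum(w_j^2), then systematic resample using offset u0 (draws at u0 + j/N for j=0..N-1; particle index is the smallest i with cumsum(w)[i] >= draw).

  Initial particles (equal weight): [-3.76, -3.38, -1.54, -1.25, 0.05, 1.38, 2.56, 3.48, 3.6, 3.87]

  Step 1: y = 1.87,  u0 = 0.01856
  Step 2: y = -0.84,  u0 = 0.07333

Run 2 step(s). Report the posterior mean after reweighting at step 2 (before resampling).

post_mean = 1.3800

step 1: w=[0.0000, 0.0000, 0.0000, 0.0000, 0.0000, 0.7029, 0.2969, 0.0001, 0.0000, 0.0000]  mean=1.7307  Neff=1.7174  idx=[5, 5, 5, 5, 5, 5, 5, 6, 6, 6]
step 2: w=[0.1429, 0.1429, 0.1429, 0.1429, 0.1429, 0.1429, 0.1429, 0.0000, 0.0000, 0.0000]  mean=1.3800  Neff=7.0000  idx=[0, 1, 1, 2, 3, 4, 4, 5, 6, 6]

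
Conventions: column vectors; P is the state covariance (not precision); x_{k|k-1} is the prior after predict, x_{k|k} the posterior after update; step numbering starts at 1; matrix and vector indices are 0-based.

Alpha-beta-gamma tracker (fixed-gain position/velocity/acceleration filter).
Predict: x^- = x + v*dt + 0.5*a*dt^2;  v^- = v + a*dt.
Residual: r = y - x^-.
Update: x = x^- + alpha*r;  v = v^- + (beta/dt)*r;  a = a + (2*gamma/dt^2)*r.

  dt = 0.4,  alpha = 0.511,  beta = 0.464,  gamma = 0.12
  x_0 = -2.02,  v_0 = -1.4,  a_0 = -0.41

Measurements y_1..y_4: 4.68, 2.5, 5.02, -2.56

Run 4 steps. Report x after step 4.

step 1: x_pred=-2.6128  r=7.2928  x^+=1.1138  v^+=6.8956  a^+=10.5292
step 2: x_pred=4.7144  r=-2.2144  x^+=3.5828  v^+=8.5386  a^+=7.2076
step 3: x_pred=7.5749  r=-2.5549  x^+=6.2693  v^+=8.4580  a^+=3.3752
step 4: x_pred=9.9225  r=-12.4825  x^+=3.5440  v^+=-4.6717  a^+=-15.3486

x_post = 3.5440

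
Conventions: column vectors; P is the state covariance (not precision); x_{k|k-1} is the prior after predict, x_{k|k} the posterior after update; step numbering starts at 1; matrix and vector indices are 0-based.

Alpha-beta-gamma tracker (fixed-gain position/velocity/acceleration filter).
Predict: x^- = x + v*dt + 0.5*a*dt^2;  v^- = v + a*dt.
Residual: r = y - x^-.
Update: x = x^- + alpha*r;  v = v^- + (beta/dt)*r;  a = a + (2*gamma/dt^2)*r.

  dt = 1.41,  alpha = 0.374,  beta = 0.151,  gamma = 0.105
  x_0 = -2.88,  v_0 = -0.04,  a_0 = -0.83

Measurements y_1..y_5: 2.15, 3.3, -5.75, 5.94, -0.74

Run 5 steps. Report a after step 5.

step 1: x_pred=-3.7615  r=5.9115  x^+=-1.5506  v^+=-0.5772  a^+=-0.2056
step 2: x_pred=-2.5688  r=5.8688  x^+=-0.3739  v^+=-0.2386  a^+=0.4143
step 3: x_pred=-0.2984  r=-5.4516  x^+=-2.3373  v^+=-0.2382  a^+=-0.1615
step 4: x_pred=-2.8337  r=8.7737  x^+=0.4476  v^+=0.4737  a^+=0.7652
step 5: x_pred=1.8762  r=-2.6162  x^+=0.8978  v^+=1.2725  a^+=0.4889

a_post = 0.4889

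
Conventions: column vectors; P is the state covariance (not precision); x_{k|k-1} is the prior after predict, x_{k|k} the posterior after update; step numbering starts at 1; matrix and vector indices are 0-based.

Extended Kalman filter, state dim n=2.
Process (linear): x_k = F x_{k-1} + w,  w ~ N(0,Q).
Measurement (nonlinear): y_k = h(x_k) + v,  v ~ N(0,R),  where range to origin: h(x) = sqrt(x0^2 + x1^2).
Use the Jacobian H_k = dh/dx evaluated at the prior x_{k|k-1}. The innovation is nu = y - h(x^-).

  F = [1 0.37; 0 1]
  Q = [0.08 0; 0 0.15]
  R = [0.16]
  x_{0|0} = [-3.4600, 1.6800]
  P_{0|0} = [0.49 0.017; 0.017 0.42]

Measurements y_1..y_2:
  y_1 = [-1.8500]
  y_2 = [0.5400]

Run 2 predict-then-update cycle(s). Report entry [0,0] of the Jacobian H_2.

H_jac[0,0] = 0.9086

step 1: x^-=[-2.8384, 1.6800]  P^-=[0.6401 0.1724; 0.1724 0.5700]  H_jac=[-0.8606 0.5094]  S=[0.6308]  K=[-0.7341; 0.2251]  nu=[-5.1483]  x^+=[0.9407, 0.5212]  P^+=[0.3002 0.2766; 0.2766 0.5380]
step 2: x^-=[1.1336, 0.5212]  P^-=[0.6586 0.4757; 0.4757 0.6880]  H_jac=[0.9086 0.4178]  S=[1.1848]  K=[0.6727; 0.6074]  nu=[-0.7077]  x^+=[0.6575, 0.0914]  P^+=[0.1223 -0.0084; -0.0084 0.2510]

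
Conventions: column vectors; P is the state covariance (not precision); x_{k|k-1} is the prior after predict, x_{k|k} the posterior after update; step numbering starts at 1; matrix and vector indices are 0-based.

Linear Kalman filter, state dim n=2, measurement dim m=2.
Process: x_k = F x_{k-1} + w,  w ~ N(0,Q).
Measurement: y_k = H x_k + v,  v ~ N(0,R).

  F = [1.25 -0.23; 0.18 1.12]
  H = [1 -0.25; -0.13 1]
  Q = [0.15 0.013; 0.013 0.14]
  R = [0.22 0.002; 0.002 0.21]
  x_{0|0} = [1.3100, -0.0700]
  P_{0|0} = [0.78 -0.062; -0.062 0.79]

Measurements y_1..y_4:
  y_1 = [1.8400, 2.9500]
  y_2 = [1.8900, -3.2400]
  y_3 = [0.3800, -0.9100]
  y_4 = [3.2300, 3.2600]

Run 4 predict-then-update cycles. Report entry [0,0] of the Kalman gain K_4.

step 1: x^-=[1.6536, 0.1574]  P^-=[1.4462 -0.0992; -0.0992 1.1312]  S=[1.7865 -0.5713; -0.5713 1.3915]  K=[0.8718 0.1515; 0.0565 0.8454]  nu=[0.2257, 3.0076]  x^+=[2.3061, 2.7129]  P^+=[0.2072 0.0605; 0.0605 0.1855]
step 2: x^-=[2.2586, 3.4535]  P^-=[0.4488 0.0940; 0.0940 0.4038]  S=[0.6471 -0.0602; -0.0602 0.5970]  K=[0.6692 0.1273; 0.0508 0.6611]  nu=[0.4947, -6.3999]  x^+=[1.7751, -0.7524]  P^+=[0.1597 0.0488; 0.0488 0.1453]
step 3: x^-=[2.3920, -0.5232]  P^-=[0.3791 0.0778; 0.0778 0.3471]  S=[0.5819 -0.0537; -0.0537 0.5433]  K=[0.6287 0.1147; 0.0423 0.6245]  nu=[-2.1428, -0.0759]  x^+=[1.0362, -0.6611]  P^+=[0.1497 0.0448; 0.0448 0.1370]
step 4: x^-=[1.4473, -0.5539]  P^-=[0.3654 0.0723; 0.0723 0.3348]  S=[0.5702 -0.0546; -0.0546 0.5322]  K=[0.6197 0.1101; 0.0389 0.6155]  nu=[1.6442, 4.0021]  x^+=[2.9069, 1.9731]  P^+=[0.1474 0.0435; 0.0435 0.1350]

K[0,0] = 0.6197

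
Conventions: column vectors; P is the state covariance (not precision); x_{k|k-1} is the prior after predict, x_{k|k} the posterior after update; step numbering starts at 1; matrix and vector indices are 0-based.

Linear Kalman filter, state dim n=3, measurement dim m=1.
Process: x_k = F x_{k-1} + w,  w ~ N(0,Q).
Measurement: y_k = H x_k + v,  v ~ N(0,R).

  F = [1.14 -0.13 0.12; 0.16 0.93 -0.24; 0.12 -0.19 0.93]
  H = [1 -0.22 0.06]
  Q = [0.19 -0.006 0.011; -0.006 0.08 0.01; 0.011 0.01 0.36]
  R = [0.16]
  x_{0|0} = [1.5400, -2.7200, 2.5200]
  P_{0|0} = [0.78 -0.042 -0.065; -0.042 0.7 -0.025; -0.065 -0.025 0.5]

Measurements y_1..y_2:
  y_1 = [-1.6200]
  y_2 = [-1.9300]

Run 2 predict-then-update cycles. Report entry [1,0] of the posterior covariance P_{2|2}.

P_post[1,0] = 0.1665

step 1: x^-=[2.4116, -2.8880, 3.0452]  P^-=[1.2182 0.0066 0.1343; 0.0066 0.7379 -0.2443; 0.1343 -0.2443 0.8252]  S=[1.4365]  K=[0.8526; -0.1186; 0.1654]  nu=[-4.8497]  x^+=[-1.7232, -2.3126, 2.2433]  P^+=[0.1739 0.1519 -0.0682; 0.1519 0.7176 -0.2161; -0.0682 -0.2161 0.7859]
step 2: x^-=[-1.3946, -2.9648, 2.3188]  P^-=[0.3825 0.0607 0.0627; 0.0607 0.8973 -0.4815; 0.0627 -0.4815 1.1224]  S=[0.5835]  K=[0.6391; -0.2838; 0.4044]  nu=[-1.3268]  x^+=[-2.2426, -2.5883, 1.7824]  P^+=[0.1442 0.1665 -0.0881; 0.1665 0.8503 -0.4145; -0.0881 -0.4145 1.0270]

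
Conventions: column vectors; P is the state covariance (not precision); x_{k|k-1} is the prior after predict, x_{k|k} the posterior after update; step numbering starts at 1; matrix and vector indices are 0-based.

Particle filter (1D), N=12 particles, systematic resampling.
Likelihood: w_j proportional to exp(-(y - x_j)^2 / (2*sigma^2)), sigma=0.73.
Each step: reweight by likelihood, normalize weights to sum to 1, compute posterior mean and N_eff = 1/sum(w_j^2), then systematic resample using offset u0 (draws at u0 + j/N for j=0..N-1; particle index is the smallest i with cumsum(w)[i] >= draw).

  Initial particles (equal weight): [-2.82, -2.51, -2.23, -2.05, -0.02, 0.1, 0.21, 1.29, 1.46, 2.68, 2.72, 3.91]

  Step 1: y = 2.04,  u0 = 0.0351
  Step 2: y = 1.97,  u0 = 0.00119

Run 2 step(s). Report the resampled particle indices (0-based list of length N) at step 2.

resampled_idx = [0, 1, 2, 3, 3, 4, 5, 6, 7, 8, 9, 10]

step 1: w=[0.0000, 0.0000, 0.0000, 0.0000, 0.0067, 0.0105, 0.0156, 0.2124, 0.2626, 0.2452, 0.2334, 0.0135]  mean=2.0065  Neff=4.3615  idx=[7, 7, 7, 8, 8, 8, 9, 9, 9, 10, 10, 10]
step 2: w=[0.0817, 0.0817, 0.0817, 0.0988, 0.0988, 0.0988, 0.0785, 0.0785, 0.0785, 0.0744, 0.0744, 0.0744]  mean=1.9869  Neff=11.8532  idx=[0, 1, 2, 3, 3, 4, 5, 6, 7, 8, 9, 10]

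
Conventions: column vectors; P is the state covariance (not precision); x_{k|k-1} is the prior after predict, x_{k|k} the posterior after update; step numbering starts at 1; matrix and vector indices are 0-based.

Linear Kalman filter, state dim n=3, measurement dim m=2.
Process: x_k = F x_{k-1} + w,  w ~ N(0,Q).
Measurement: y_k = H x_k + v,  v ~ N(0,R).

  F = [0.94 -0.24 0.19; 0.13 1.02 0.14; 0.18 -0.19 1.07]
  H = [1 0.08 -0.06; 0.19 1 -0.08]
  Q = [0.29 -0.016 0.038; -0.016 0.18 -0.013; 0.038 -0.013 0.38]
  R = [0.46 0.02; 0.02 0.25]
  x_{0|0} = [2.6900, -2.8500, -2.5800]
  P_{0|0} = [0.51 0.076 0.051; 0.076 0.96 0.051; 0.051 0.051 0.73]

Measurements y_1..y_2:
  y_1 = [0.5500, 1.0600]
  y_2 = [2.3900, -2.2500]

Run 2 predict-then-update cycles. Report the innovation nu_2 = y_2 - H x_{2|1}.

innov = [1.5218, -2.4660]

step 1: x^-=[2.7224, -2.9185, -1.7349]  P^-=[0.8016 -0.0826 0.3377; -0.0826 1.2383 -0.0030; 0.3377 -0.0030 1.2607]  S=[1.2203 0.1629; 0.1629 1.4841]  K=[0.6404 -0.0415; -0.0978 0.8347; 0.2214 -0.0510]  nu=[-2.0430, 3.3225]  x^+=[1.2761, 0.0544, -2.3567]  P^+=[0.3072 -0.0425 0.1684; -0.0425 0.2192 0.0557; 0.1684 0.0557 1.2007]
step 2: x^-=[0.7387, -0.1085, -2.3024]  P^-=[0.6917 -0.0043 0.5123; -0.0043 0.4476 0.2118; 0.5123 0.2118 1.8176]  S=[1.0969 0.1307; 0.1307 0.6831]  K=[0.6009 0.0111; -0.0592 0.6406; 0.3628 0.1703]  nu=[1.5218, -2.4660]  x^+=[1.6259, -1.7783, -2.1703]  P^+=[0.2938 -0.0204 0.2580; -0.0204 0.1734 0.1318; 0.2580 0.1318 1.6373]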